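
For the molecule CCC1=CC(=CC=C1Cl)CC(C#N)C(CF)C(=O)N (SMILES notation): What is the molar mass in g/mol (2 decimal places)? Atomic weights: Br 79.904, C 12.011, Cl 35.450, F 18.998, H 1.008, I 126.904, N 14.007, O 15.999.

First, the molecular formula is C14H16ClFN2O (counting implicit H from valence).
  C: 14 × 12.011 = 168.154
  Cl: 1 × 35.450 = 35.450
  F: 1 × 18.998 = 18.998
  H: 16 × 1.008 = 16.128
  N: 2 × 14.007 = 28.014
  O: 1 × 15.999 = 15.999
Sum: 14×12.011 + 1×35.450 + 1×18.998 + 16×1.008 + 2×14.007 + 1×15.999 = 282.743 → 282.74 g/mol.

282.74 g/mol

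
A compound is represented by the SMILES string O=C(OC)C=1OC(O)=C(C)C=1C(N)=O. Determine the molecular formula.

Walk through each heavy atom and fill implicit hydrogens from standard valence (C 4, N 3, O 2, S 2, halogen 1):
  atom 1: O, bond orders sum to 2 (valence 2) → 0 H
  atom 2: C, bond orders sum to 4 (valence 4) → 0 H
  atom 3: O, bond orders sum to 2 (valence 2) → 0 H
  atom 4: C, bond orders sum to 1 (valence 4) → 3 H
  atom 5: C, bond orders sum to 4 (valence 4) → 0 H
  atom 6: O, bond orders sum to 2 (valence 2) → 0 H
  atom 7: C, bond orders sum to 4 (valence 4) → 0 H
  atom 8: O, bond orders sum to 1 (valence 2) → 1 H
  atom 9: C, bond orders sum to 4 (valence 4) → 0 H
  atom 10: C, bond orders sum to 1 (valence 4) → 3 H
  atom 11: C, bond orders sum to 4 (valence 4) → 0 H
  atom 12: C, bond orders sum to 4 (valence 4) → 0 H
  atom 13: N, bond orders sum to 1 (valence 3) → 2 H
  atom 14: O, bond orders sum to 2 (valence 2) → 0 H
Totals → C:8, H:9, N:1, O:5.

C8H9NO5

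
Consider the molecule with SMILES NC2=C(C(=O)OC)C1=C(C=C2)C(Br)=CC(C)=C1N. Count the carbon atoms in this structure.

Count every carbon token in the SMILES (each C, including those in ring-closure positions and inside branches).
Carbon count: 13.

13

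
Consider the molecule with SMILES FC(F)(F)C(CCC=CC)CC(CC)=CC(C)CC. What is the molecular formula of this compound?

C16H27F3

Walk through each heavy atom and fill implicit hydrogens from standard valence (C 4, N 3, O 2, S 2, halogen 1):
  atom 1: F (halogen, monovalent) → 0 H
  atom 2: C, bond orders sum to 4 (valence 4) → 0 H
  atom 3: F (halogen, monovalent) → 0 H
  atom 4: F (halogen, monovalent) → 0 H
  atom 5: C, bond orders sum to 3 (valence 4) → 1 H
  atom 6: C, bond orders sum to 2 (valence 4) → 2 H
  atom 7: C, bond orders sum to 2 (valence 4) → 2 H
  atom 8: C, bond orders sum to 3 (valence 4) → 1 H
  atom 9: C, bond orders sum to 3 (valence 4) → 1 H
  atom 10: C, bond orders sum to 1 (valence 4) → 3 H
  atom 11: C, bond orders sum to 2 (valence 4) → 2 H
  atom 12: C, bond orders sum to 4 (valence 4) → 0 H
  atom 13: C, bond orders sum to 2 (valence 4) → 2 H
  atom 14: C, bond orders sum to 1 (valence 4) → 3 H
  atom 15: C, bond orders sum to 3 (valence 4) → 1 H
  atom 16: C, bond orders sum to 3 (valence 4) → 1 H
  atom 17: C, bond orders sum to 1 (valence 4) → 3 H
  atom 18: C, bond orders sum to 2 (valence 4) → 2 H
  atom 19: C, bond orders sum to 1 (valence 4) → 3 H
Totals → C:16, H:27, F:3.
In Hill order: C16H27F3.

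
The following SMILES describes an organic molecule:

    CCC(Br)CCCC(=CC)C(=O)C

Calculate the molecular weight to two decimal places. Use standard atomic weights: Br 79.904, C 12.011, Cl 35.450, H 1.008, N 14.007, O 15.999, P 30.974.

First, the molecular formula is C11H19BrO (counting implicit H from valence).
  Br: 1 × 79.904 = 79.904
  C: 11 × 12.011 = 132.121
  H: 19 × 1.008 = 19.152
  O: 1 × 15.999 = 15.999
Sum: 1×79.904 + 11×12.011 + 19×1.008 + 1×15.999 = 247.176 → 247.18 g/mol.

247.18 g/mol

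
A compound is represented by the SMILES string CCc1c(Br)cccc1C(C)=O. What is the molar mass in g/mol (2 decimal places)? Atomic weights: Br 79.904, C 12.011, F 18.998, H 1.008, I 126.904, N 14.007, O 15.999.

First, the molecular formula is C10H11BrO (counting implicit H from valence).
  Br: 1 × 79.904 = 79.904
  C: 10 × 12.011 = 120.110
  H: 11 × 1.008 = 11.088
  O: 1 × 15.999 = 15.999
Sum: 1×79.904 + 10×12.011 + 11×1.008 + 1×15.999 = 227.101 → 227.10 g/mol.

227.10 g/mol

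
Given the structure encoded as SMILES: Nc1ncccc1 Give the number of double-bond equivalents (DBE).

Molecular formula: C5H6N2.
DoU = (2C + 2 + N − H − X) / 2, where X is the halogen count and O/S are ignored.
    = (2·5 + 2 + 2 − 6 − 0) / 2 = 8 / 2 = 4.

4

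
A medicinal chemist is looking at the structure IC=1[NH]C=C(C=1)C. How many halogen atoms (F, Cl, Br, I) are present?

Halogen atoms appear at heavy-atom position 1 (1×I).
Halogen count: 1.

1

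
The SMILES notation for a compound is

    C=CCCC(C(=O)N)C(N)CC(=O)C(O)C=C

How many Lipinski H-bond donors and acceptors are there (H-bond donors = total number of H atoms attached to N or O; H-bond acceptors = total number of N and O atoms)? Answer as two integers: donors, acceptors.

5, 5

Donors: find every N or O and count the H atoms it carries.
  atom 7 (O): bond orders sum to 2 → 0 H
  atom 8 (N): bond orders sum to 1 → 2 H
  atom 10 (N): bond orders sum to 1 → 2 H
  atom 13 (O): bond orders sum to 2 → 0 H
  atom 15 (O): bond orders sum to 1 → 1 H
Lipinski HBD = 5.
Acceptors: N atoms = 2, O atoms = 3 → HBA = 5.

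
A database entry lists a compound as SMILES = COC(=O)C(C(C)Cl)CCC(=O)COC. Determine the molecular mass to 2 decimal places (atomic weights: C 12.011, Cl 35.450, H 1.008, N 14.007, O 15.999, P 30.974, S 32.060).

First, the molecular formula is C10H17ClO4 (counting implicit H from valence).
  C: 10 × 12.011 = 120.110
  Cl: 1 × 35.450 = 35.450
  H: 17 × 1.008 = 17.136
  O: 4 × 15.999 = 63.996
Sum: 10×12.011 + 1×35.450 + 17×1.008 + 4×15.999 = 236.692 → 236.69 g/mol.

236.69 g/mol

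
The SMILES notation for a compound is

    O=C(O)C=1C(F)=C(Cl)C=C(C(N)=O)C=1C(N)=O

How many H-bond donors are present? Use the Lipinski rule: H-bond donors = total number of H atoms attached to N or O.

5

Donors: find every N or O and count the H atoms it carries.
  atom 1 (O): bond orders sum to 2 → 0 H
  atom 3 (O): bond orders sum to 1 → 1 H
  atom 12 (N): bond orders sum to 1 → 2 H
  atom 13 (O): bond orders sum to 2 → 0 H
  atom 16 (N): bond orders sum to 1 → 2 H
  atom 17 (O): bond orders sum to 2 → 0 H
Lipinski HBD = 5.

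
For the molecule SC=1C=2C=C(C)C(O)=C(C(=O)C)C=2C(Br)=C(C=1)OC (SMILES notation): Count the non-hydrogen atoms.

19

Every atom symbol written in the SMILES (organic subset) is one heavy atom; implicit H are not written.
Heavy atoms by element → Br:1, C:14, O:3, S:1.
Total: 19.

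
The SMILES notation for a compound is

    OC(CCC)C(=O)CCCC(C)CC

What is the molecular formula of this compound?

Walk through each heavy atom and fill implicit hydrogens from standard valence (C 4, N 3, O 2, S 2, halogen 1):
  atom 1: O, bond orders sum to 1 (valence 2) → 1 H
  atom 2: C, bond orders sum to 3 (valence 4) → 1 H
  atom 3: C, bond orders sum to 2 (valence 4) → 2 H
  atom 4: C, bond orders sum to 2 (valence 4) → 2 H
  atom 5: C, bond orders sum to 1 (valence 4) → 3 H
  atom 6: C, bond orders sum to 4 (valence 4) → 0 H
  atom 7: O, bond orders sum to 2 (valence 2) → 0 H
  atom 8: C, bond orders sum to 2 (valence 4) → 2 H
  atom 9: C, bond orders sum to 2 (valence 4) → 2 H
  atom 10: C, bond orders sum to 2 (valence 4) → 2 H
  atom 11: C, bond orders sum to 3 (valence 4) → 1 H
  atom 12: C, bond orders sum to 1 (valence 4) → 3 H
  atom 13: C, bond orders sum to 2 (valence 4) → 2 H
  atom 14: C, bond orders sum to 1 (valence 4) → 3 H
Totals → C:12, H:24, O:2.

C12H24O2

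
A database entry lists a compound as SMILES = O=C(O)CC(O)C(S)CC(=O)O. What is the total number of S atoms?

1

Scan the SMILES for S atoms (remember two-letter symbols like Cl and Br are single atoms).
Sulfur count: 1.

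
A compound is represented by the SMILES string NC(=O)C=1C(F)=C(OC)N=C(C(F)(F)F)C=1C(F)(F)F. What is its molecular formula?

Walk through each heavy atom and fill implicit hydrogens from standard valence (C 4, N 3, O 2, S 2, halogen 1):
  atom 1: N, bond orders sum to 1 (valence 3) → 2 H
  atom 2: C, bond orders sum to 4 (valence 4) → 0 H
  atom 3: O, bond orders sum to 2 (valence 2) → 0 H
  atom 4: C, bond orders sum to 4 (valence 4) → 0 H
  atom 5: C, bond orders sum to 4 (valence 4) → 0 H
  atom 6: F (halogen, monovalent) → 0 H
  atom 7: C, bond orders sum to 4 (valence 4) → 0 H
  atom 8: O, bond orders sum to 2 (valence 2) → 0 H
  atom 9: C, bond orders sum to 1 (valence 4) → 3 H
  atom 10: N, bond orders sum to 3 (valence 3) → 0 H
  atom 11: C, bond orders sum to 4 (valence 4) → 0 H
  atom 12: C, bond orders sum to 4 (valence 4) → 0 H
  atom 13: F (halogen, monovalent) → 0 H
  atom 14: F (halogen, monovalent) → 0 H
  atom 15: F (halogen, monovalent) → 0 H
  atom 16: C, bond orders sum to 4 (valence 4) → 0 H
  atom 17: C, bond orders sum to 4 (valence 4) → 0 H
  atom 18: F (halogen, monovalent) → 0 H
  atom 19: F (halogen, monovalent) → 0 H
  atom 20: F (halogen, monovalent) → 0 H
Totals → C:9, H:5, F:7, N:2, O:2.

C9H5F7N2O2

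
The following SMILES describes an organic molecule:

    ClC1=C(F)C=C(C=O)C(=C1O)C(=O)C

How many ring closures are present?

1

In SMILES, each pair of matching ring-closure digits denotes one ring-closing bond; the number of such bonds equals the number of independent rings.
Ring-closure bonds here: 1.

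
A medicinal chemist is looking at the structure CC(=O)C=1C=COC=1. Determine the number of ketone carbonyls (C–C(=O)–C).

The ketone motif appears at heavy-atom position 2 in the SMILES.
Ketone count: 1.

1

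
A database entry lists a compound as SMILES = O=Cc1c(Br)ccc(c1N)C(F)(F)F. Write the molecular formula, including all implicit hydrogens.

Walk through each heavy atom and fill implicit hydrogens from standard valence (C 4, N 3, O 2, S 2, halogen 1); for lowercase aromatic atoms, an aromatic c carries 1 H when it has two neighbours and 0 H with three, and aromatic n carries 0 H:
  atom 1: O, bond orders sum to 2 (valence 2) → 0 H
  atom 2: C, bond orders sum to 3 (valence 4) → 1 H
  atom 3: aromatic c, 3 neighbours → 0 H
  atom 4: aromatic c, 3 neighbours → 0 H
  atom 5: Br (halogen, monovalent) → 0 H
  atom 6: aromatic c, 2 neighbours → 1 H
  atom 7: aromatic c, 2 neighbours → 1 H
  atom 8: aromatic c, 3 neighbours → 0 H
  atom 9: aromatic c, 3 neighbours → 0 H
  atom 10: N, bond orders sum to 1 (valence 3) → 2 H
  atom 11: C, bond orders sum to 4 (valence 4) → 0 H
  atom 12: F (halogen, monovalent) → 0 H
  atom 13: F (halogen, monovalent) → 0 H
  atom 14: F (halogen, monovalent) → 0 H
Totals → C:8, H:5, Br:1, F:3, N:1, O:1.
In Hill order: C8H5BrF3NO.

C8H5BrF3NO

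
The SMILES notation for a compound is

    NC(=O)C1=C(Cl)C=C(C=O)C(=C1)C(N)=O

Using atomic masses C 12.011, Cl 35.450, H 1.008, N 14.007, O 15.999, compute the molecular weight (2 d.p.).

First, the molecular formula is C9H7ClN2O3 (counting implicit H from valence).
  C: 9 × 12.011 = 108.099
  Cl: 1 × 35.450 = 35.450
  H: 7 × 1.008 = 7.056
  N: 2 × 14.007 = 28.014
  O: 3 × 15.999 = 47.997
Sum: 9×12.011 + 1×35.450 + 7×1.008 + 2×14.007 + 3×15.999 = 226.616 → 226.62 g/mol.

226.62 g/mol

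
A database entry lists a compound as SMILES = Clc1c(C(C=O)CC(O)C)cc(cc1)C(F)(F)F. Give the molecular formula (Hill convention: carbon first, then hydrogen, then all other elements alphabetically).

Walk through each heavy atom and fill implicit hydrogens from standard valence (C 4, N 3, O 2, S 2, halogen 1); for lowercase aromatic atoms, an aromatic c carries 1 H when it has two neighbours and 0 H with three, and aromatic n carries 0 H:
  atom 1: Cl (halogen, monovalent) → 0 H
  atom 2: aromatic c, 3 neighbours → 0 H
  atom 3: aromatic c, 3 neighbours → 0 H
  atom 4: C, bond orders sum to 3 (valence 4) → 1 H
  atom 5: C, bond orders sum to 3 (valence 4) → 1 H
  atom 6: O, bond orders sum to 2 (valence 2) → 0 H
  atom 7: C, bond orders sum to 2 (valence 4) → 2 H
  atom 8: C, bond orders sum to 3 (valence 4) → 1 H
  atom 9: O, bond orders sum to 1 (valence 2) → 1 H
  atom 10: C, bond orders sum to 1 (valence 4) → 3 H
  atom 11: aromatic c, 2 neighbours → 1 H
  atom 12: aromatic c, 3 neighbours → 0 H
  atom 13: aromatic c, 2 neighbours → 1 H
  atom 14: aromatic c, 2 neighbours → 1 H
  atom 15: C, bond orders sum to 4 (valence 4) → 0 H
  atom 16: F (halogen, monovalent) → 0 H
  atom 17: F (halogen, monovalent) → 0 H
  atom 18: F (halogen, monovalent) → 0 H
Totals → C:12, H:12, Cl:1, F:3, O:2.

C12H12ClF3O2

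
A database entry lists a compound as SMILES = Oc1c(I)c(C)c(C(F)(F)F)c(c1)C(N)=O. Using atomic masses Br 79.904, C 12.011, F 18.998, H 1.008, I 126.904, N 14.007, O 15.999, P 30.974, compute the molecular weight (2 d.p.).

345.06 g/mol

First, the molecular formula is C9H7F3INO2 (counting implicit H from valence).
  C: 9 × 12.011 = 108.099
  F: 3 × 18.998 = 56.994
  H: 7 × 1.008 = 7.056
  I: 1 × 126.904 = 126.904
  N: 1 × 14.007 = 14.007
  O: 2 × 15.999 = 31.998
Sum: 9×12.011 + 3×18.998 + 7×1.008 + 1×126.904 + 1×14.007 + 2×15.999 = 345.058 → 345.06 g/mol.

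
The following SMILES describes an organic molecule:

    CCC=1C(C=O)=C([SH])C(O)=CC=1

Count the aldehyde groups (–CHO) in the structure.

1

The aldehyde motif appears at heavy-atom position 5 in the SMILES.
Other groups present: 1 hydroxyl, 1 thiol.
Aldehyde count: 1.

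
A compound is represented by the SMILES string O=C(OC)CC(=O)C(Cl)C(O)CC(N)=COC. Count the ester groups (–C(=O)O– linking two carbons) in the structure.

The ester motif appears at heavy-atom position 2 in the SMILES.
Other groups present: 1 alkene, 1 ether, 1 hydroxyl, 1 ketone, 1 primary amine.
Ester count: 1.

1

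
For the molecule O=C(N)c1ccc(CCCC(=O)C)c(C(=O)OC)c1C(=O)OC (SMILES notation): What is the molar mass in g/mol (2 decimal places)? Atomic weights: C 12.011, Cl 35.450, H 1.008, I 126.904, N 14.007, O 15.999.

First, the molecular formula is C16H19NO6 (counting implicit H from valence).
  C: 16 × 12.011 = 192.176
  H: 19 × 1.008 = 19.152
  N: 1 × 14.007 = 14.007
  O: 6 × 15.999 = 95.994
Sum: 16×12.011 + 19×1.008 + 1×14.007 + 6×15.999 = 321.329 → 321.33 g/mol.

321.33 g/mol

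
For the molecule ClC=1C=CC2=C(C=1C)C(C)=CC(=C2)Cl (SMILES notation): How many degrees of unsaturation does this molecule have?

Molecular formula: C12H10Cl2.
DoU = (2C + 2 + N − H − X) / 2, where X is the halogen count and O/S are ignored.
    = (2·12 + 2 + 0 − 10 − 2) / 2 = 14 / 2 = 7.

7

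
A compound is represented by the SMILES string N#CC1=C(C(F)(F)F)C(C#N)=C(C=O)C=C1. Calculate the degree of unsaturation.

9

Molecular formula: C10H3F3N2O.
DoU = (2C + 2 + N − H − X) / 2, where X is the halogen count and O/S are ignored.
    = (2·10 + 2 + 2 − 3 − 3) / 2 = 18 / 2 = 9.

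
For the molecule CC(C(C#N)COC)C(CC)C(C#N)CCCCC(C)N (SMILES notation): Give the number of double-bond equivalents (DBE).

Degree of unsaturation = (number of rings) + (number of π bonds).
Ring closures in the SMILES: 0.
π bonds: 2 triple bonds (each 2 DoU) → 4 DoU from unsaturation.
Total DoU = 0 + 4 = 4.

4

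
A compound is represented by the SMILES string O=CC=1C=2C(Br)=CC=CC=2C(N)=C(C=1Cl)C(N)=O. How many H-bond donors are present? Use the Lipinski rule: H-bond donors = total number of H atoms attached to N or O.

4

Donors: find every N or O and count the H atoms it carries.
  atom 1 (O): bond orders sum to 2 → 0 H
  atom 12 (N): bond orders sum to 1 → 2 H
  atom 17 (N): bond orders sum to 1 → 2 H
  atom 18 (O): bond orders sum to 2 → 0 H
Lipinski HBD = 4.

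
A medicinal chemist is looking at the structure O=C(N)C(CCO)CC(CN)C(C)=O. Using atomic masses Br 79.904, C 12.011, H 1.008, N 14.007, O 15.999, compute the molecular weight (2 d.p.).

First, the molecular formula is C9H18N2O3 (counting implicit H from valence).
  C: 9 × 12.011 = 108.099
  H: 18 × 1.008 = 18.144
  N: 2 × 14.007 = 28.014
  O: 3 × 15.999 = 47.997
Sum: 9×12.011 + 18×1.008 + 2×14.007 + 3×15.999 = 202.254 → 202.25 g/mol.

202.25 g/mol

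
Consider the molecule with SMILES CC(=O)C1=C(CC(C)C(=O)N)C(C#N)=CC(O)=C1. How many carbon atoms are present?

13

Count every carbon token in the SMILES (each C, including those in ring-closure positions and inside branches).
Carbon count: 13.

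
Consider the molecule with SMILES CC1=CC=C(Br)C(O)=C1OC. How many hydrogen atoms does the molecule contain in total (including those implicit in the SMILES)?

Walk through each heavy atom and fill implicit hydrogens from standard valence (C 4, N 3, O 2, S 2, halogen 1):
  atom 1: C, bond orders sum to 1 (valence 4) → 3 H
  atom 2: C, bond orders sum to 4 (valence 4) → 0 H
  atom 3: C, bond orders sum to 3 (valence 4) → 1 H
  atom 4: C, bond orders sum to 3 (valence 4) → 1 H
  atom 5: C, bond orders sum to 4 (valence 4) → 0 H
  atom 6: Br (halogen, monovalent) → 0 H
  atom 7: C, bond orders sum to 4 (valence 4) → 0 H
  atom 8: O, bond orders sum to 1 (valence 2) → 1 H
  atom 9: C, bond orders sum to 4 (valence 4) → 0 H
  atom 10: O, bond orders sum to 2 (valence 2) → 0 H
  atom 11: C, bond orders sum to 1 (valence 4) → 3 H
Total hydrogens: 9.

9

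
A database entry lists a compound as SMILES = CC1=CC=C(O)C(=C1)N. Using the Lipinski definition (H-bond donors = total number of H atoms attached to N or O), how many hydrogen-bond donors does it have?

Donors: find every N or O and count the H atoms it carries.
  atom 6 (O): bond orders sum to 1 → 1 H
  atom 9 (N): bond orders sum to 1 → 2 H
Lipinski HBD = 3.

3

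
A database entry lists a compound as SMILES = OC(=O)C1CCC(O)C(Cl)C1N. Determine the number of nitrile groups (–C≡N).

0

Scan the SMILES for the nitrile motif — none present.
Groups that are present: 1 carboxylic acid, 1 hydroxyl, 1 primary amine.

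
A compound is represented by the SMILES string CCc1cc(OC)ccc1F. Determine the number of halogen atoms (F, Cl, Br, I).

Halogen atoms appear at heavy-atom position 11 (1×F).
Other groups present: 1 ether.
Halogen count: 1.

1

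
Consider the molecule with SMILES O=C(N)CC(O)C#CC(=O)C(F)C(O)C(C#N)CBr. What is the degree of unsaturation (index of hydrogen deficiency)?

Degree of unsaturation = (number of rings) + (number of π bonds).
Ring closures in the SMILES: 0.
π bonds: 2 double bonds (each 1 DoU), 2 triple bonds (each 2 DoU) → 6 DoU from unsaturation.
Total DoU = 0 + 6 = 6.

6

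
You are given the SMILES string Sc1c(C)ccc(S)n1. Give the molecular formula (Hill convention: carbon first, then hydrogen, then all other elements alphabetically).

Walk through each heavy atom and fill implicit hydrogens from standard valence (C 4, N 3, O 2, S 2, halogen 1); for lowercase aromatic atoms, an aromatic c carries 1 H when it has two neighbours and 0 H with three, and aromatic n carries 0 H:
  atom 1: S, bond orders sum to 1 (valence 2) → 1 H
  atom 2: aromatic c, 3 neighbours → 0 H
  atom 3: aromatic c, 3 neighbours → 0 H
  atom 4: C, bond orders sum to 1 (valence 4) → 3 H
  atom 5: aromatic c, 2 neighbours → 1 H
  atom 6: aromatic c, 2 neighbours → 1 H
  atom 7: aromatic c, 3 neighbours → 0 H
  atom 8: S, bond orders sum to 1 (valence 2) → 1 H
  atom 9: aromatic n, 2 neighbours → 0 H
Totals → C:6, H:7, N:1, S:2.
In Hill order: C6H7NS2.

C6H7NS2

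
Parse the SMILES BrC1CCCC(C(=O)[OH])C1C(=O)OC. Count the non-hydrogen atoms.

14

Every atom symbol written in the SMILES (organic subset) is one heavy atom; implicit H are not written.
Heavy atoms by element → Br:1, C:9, O:4.
Total: 14.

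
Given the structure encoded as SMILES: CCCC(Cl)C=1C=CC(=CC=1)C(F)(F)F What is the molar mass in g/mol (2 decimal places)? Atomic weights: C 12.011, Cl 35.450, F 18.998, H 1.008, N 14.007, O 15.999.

236.66 g/mol

First, the molecular formula is C11H12ClF3 (counting implicit H from valence).
  C: 11 × 12.011 = 132.121
  Cl: 1 × 35.450 = 35.450
  F: 3 × 18.998 = 56.994
  H: 12 × 1.008 = 12.096
Sum: 11×12.011 + 1×35.450 + 3×18.998 + 12×1.008 = 236.661 → 236.66 g/mol.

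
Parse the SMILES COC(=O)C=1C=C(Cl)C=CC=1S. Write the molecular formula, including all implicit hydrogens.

C8H7ClO2S

Walk through each heavy atom and fill implicit hydrogens from standard valence (C 4, N 3, O 2, S 2, halogen 1):
  atom 1: C, bond orders sum to 1 (valence 4) → 3 H
  atom 2: O, bond orders sum to 2 (valence 2) → 0 H
  atom 3: C, bond orders sum to 4 (valence 4) → 0 H
  atom 4: O, bond orders sum to 2 (valence 2) → 0 H
  atom 5: C, bond orders sum to 4 (valence 4) → 0 H
  atom 6: C, bond orders sum to 3 (valence 4) → 1 H
  atom 7: C, bond orders sum to 4 (valence 4) → 0 H
  atom 8: Cl (halogen, monovalent) → 0 H
  atom 9: C, bond orders sum to 3 (valence 4) → 1 H
  atom 10: C, bond orders sum to 3 (valence 4) → 1 H
  atom 11: C, bond orders sum to 4 (valence 4) → 0 H
  atom 12: S, bond orders sum to 1 (valence 2) → 1 H
Totals → C:8, H:7, Cl:1, O:2, S:1.
In Hill order: C8H7ClO2S.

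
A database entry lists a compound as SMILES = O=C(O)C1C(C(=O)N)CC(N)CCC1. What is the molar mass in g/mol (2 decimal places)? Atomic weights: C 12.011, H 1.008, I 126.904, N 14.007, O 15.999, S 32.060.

200.24 g/mol

First, the molecular formula is C9H16N2O3 (counting implicit H from valence).
  C: 9 × 12.011 = 108.099
  H: 16 × 1.008 = 16.128
  N: 2 × 14.007 = 28.014
  O: 3 × 15.999 = 47.997
Sum: 9×12.011 + 16×1.008 + 2×14.007 + 3×15.999 = 200.238 → 200.24 g/mol.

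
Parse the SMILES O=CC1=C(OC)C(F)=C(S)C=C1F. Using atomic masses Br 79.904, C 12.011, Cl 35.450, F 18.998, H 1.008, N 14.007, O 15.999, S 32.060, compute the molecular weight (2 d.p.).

204.19 g/mol

First, the molecular formula is C8H6F2O2S (counting implicit H from valence).
  C: 8 × 12.011 = 96.088
  F: 2 × 18.998 = 37.996
  H: 6 × 1.008 = 6.048
  O: 2 × 15.999 = 31.998
  S: 1 × 32.060 = 32.060
Sum: 8×12.011 + 2×18.998 + 6×1.008 + 2×15.999 + 1×32.060 = 204.190 → 204.19 g/mol.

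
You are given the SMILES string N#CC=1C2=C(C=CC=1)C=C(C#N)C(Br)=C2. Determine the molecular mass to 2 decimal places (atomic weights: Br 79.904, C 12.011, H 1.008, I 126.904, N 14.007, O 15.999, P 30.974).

257.09 g/mol

First, the molecular formula is C12H5BrN2 (counting implicit H from valence).
  Br: 1 × 79.904 = 79.904
  C: 12 × 12.011 = 144.132
  H: 5 × 1.008 = 5.040
  N: 2 × 14.007 = 28.014
Sum: 1×79.904 + 12×12.011 + 5×1.008 + 2×14.007 = 257.090 → 257.09 g/mol.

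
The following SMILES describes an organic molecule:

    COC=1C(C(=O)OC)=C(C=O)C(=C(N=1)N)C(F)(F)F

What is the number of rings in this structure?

1

In SMILES, each pair of matching ring-closure digits denotes one ring-closing bond; the number of such bonds equals the number of independent rings.
Ring-closure bonds here: 1.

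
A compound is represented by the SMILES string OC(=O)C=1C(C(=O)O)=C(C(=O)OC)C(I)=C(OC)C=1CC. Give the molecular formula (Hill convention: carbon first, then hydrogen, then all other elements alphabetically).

Walk through each heavy atom and fill implicit hydrogens from standard valence (C 4, N 3, O 2, S 2, halogen 1):
  atom 1: O, bond orders sum to 1 (valence 2) → 1 H
  atom 2: C, bond orders sum to 4 (valence 4) → 0 H
  atom 3: O, bond orders sum to 2 (valence 2) → 0 H
  atom 4: C, bond orders sum to 4 (valence 4) → 0 H
  atom 5: C, bond orders sum to 4 (valence 4) → 0 H
  atom 6: C, bond orders sum to 4 (valence 4) → 0 H
  atom 7: O, bond orders sum to 2 (valence 2) → 0 H
  atom 8: O, bond orders sum to 1 (valence 2) → 1 H
  atom 9: C, bond orders sum to 4 (valence 4) → 0 H
  atom 10: C, bond orders sum to 4 (valence 4) → 0 H
  atom 11: O, bond orders sum to 2 (valence 2) → 0 H
  atom 12: O, bond orders sum to 2 (valence 2) → 0 H
  atom 13: C, bond orders sum to 1 (valence 4) → 3 H
  atom 14: C, bond orders sum to 4 (valence 4) → 0 H
  atom 15: I (halogen, monovalent) → 0 H
  atom 16: C, bond orders sum to 4 (valence 4) → 0 H
  atom 17: O, bond orders sum to 2 (valence 2) → 0 H
  atom 18: C, bond orders sum to 1 (valence 4) → 3 H
  atom 19: C, bond orders sum to 4 (valence 4) → 0 H
  atom 20: C, bond orders sum to 2 (valence 4) → 2 H
  atom 21: C, bond orders sum to 1 (valence 4) → 3 H
Totals → C:13, H:13, I:1, O:7.
In Hill order: C13H13IO7.

C13H13IO7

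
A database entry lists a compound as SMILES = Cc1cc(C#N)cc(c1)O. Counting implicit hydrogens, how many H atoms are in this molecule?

7

Walk through each heavy atom and fill implicit hydrogens from standard valence (C 4, N 3, O 2, S 2, halogen 1); for lowercase aromatic atoms, an aromatic c carries 1 H when it has two neighbours and 0 H with three, and aromatic n carries 0 H:
  atom 1: C, bond orders sum to 1 (valence 4) → 3 H
  atom 2: aromatic c, 3 neighbours → 0 H
  atom 3: aromatic c, 2 neighbours → 1 H
  atom 4: aromatic c, 3 neighbours → 0 H
  atom 5: C, bond orders sum to 4 (valence 4) → 0 H
  atom 6: N, bond orders sum to 3 (valence 3) → 0 H
  atom 7: aromatic c, 2 neighbours → 1 H
  atom 8: aromatic c, 3 neighbours → 0 H
  atom 9: aromatic c, 2 neighbours → 1 H
  atom 10: O, bond orders sum to 1 (valence 2) → 1 H
Total hydrogens: 7.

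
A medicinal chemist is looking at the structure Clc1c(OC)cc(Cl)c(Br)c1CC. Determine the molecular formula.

C9H9BrCl2O

Walk through each heavy atom and fill implicit hydrogens from standard valence (C 4, N 3, O 2, S 2, halogen 1); for lowercase aromatic atoms, an aromatic c carries 1 H when it has two neighbours and 0 H with three, and aromatic n carries 0 H:
  atom 1: Cl (halogen, monovalent) → 0 H
  atom 2: aromatic c, 3 neighbours → 0 H
  atom 3: aromatic c, 3 neighbours → 0 H
  atom 4: O, bond orders sum to 2 (valence 2) → 0 H
  atom 5: C, bond orders sum to 1 (valence 4) → 3 H
  atom 6: aromatic c, 2 neighbours → 1 H
  atom 7: aromatic c, 3 neighbours → 0 H
  atom 8: Cl (halogen, monovalent) → 0 H
  atom 9: aromatic c, 3 neighbours → 0 H
  atom 10: Br (halogen, monovalent) → 0 H
  atom 11: aromatic c, 3 neighbours → 0 H
  atom 12: C, bond orders sum to 2 (valence 4) → 2 H
  atom 13: C, bond orders sum to 1 (valence 4) → 3 H
Totals → C:9, H:9, Br:1, Cl:2, O:1.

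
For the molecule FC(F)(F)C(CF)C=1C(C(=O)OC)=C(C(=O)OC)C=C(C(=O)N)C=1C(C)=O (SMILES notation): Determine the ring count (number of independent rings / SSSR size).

In SMILES, each pair of matching ring-closure digits denotes one ring-closing bond; the number of such bonds equals the number of independent rings.
Ring-closure bonds here: 1.

1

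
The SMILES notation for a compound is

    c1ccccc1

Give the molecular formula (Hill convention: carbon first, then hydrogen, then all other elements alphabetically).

Walk through each heavy atom and fill implicit hydrogens from standard valence (C 4, N 3, O 2, S 2, halogen 1); for lowercase aromatic atoms, an aromatic c carries 1 H when it has two neighbours and 0 H with three, and aromatic n carries 0 H:
  atom 1: aromatic c, 2 neighbours → 1 H
  atom 2: aromatic c, 2 neighbours → 1 H
  atom 3: aromatic c, 2 neighbours → 1 H
  atom 4: aromatic c, 2 neighbours → 1 H
  atom 5: aromatic c, 2 neighbours → 1 H
  atom 6: aromatic c, 2 neighbours → 1 H
Totals → C:6, H:6.
In Hill order: C6H6.

C6H6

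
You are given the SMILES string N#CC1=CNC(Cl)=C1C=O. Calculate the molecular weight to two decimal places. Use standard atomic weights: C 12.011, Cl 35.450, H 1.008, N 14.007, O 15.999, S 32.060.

154.55 g/mol

First, the molecular formula is C6H3ClN2O (counting implicit H from valence).
  C: 6 × 12.011 = 72.066
  Cl: 1 × 35.450 = 35.450
  H: 3 × 1.008 = 3.024
  N: 2 × 14.007 = 28.014
  O: 1 × 15.999 = 15.999
Sum: 6×12.011 + 1×35.450 + 3×1.008 + 2×14.007 + 1×15.999 = 154.553 → 154.55 g/mol.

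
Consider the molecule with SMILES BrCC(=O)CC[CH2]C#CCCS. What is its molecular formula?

Walk through each heavy atom and fill implicit hydrogens from standard valence (C 4, N 3, O 2, S 2, halogen 1):
  atom 1: Br (halogen, monovalent) → 0 H
  atom 2: C, bond orders sum to 2 (valence 4) → 2 H
  atom 3: C, bond orders sum to 4 (valence 4) → 0 H
  atom 4: O, bond orders sum to 2 (valence 2) → 0 H
  atom 5: C, bond orders sum to 2 (valence 4) → 2 H
  atom 6: C, bond orders sum to 2 (valence 4) → 2 H
  atom 7: C with explicit H count 2
  atom 8: C, bond orders sum to 4 (valence 4) → 0 H
  atom 9: C, bond orders sum to 4 (valence 4) → 0 H
  atom 10: C, bond orders sum to 2 (valence 4) → 2 H
  atom 11: C, bond orders sum to 2 (valence 4) → 2 H
  atom 12: S, bond orders sum to 1 (valence 2) → 1 H
Totals → C:9, H:13, Br:1, O:1, S:1.

C9H13BrOS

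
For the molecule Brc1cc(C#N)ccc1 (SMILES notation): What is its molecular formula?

C7H4BrN

Walk through each heavy atom and fill implicit hydrogens from standard valence (C 4, N 3, O 2, S 2, halogen 1); for lowercase aromatic atoms, an aromatic c carries 1 H when it has two neighbours and 0 H with three, and aromatic n carries 0 H:
  atom 1: Br (halogen, monovalent) → 0 H
  atom 2: aromatic c, 3 neighbours → 0 H
  atom 3: aromatic c, 2 neighbours → 1 H
  atom 4: aromatic c, 3 neighbours → 0 H
  atom 5: C, bond orders sum to 4 (valence 4) → 0 H
  atom 6: N, bond orders sum to 3 (valence 3) → 0 H
  atom 7: aromatic c, 2 neighbours → 1 H
  atom 8: aromatic c, 2 neighbours → 1 H
  atom 9: aromatic c, 2 neighbours → 1 H
Totals → C:7, H:4, Br:1, N:1.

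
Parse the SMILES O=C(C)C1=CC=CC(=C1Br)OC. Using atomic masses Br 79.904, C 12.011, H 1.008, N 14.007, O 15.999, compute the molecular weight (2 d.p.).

229.07 g/mol

First, the molecular formula is C9H9BrO2 (counting implicit H from valence).
  Br: 1 × 79.904 = 79.904
  C: 9 × 12.011 = 108.099
  H: 9 × 1.008 = 9.072
  O: 2 × 15.999 = 31.998
Sum: 1×79.904 + 9×12.011 + 9×1.008 + 2×15.999 = 229.073 → 229.07 g/mol.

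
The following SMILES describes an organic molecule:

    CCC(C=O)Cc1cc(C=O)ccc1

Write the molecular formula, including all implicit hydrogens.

C12H14O2

Walk through each heavy atom and fill implicit hydrogens from standard valence (C 4, N 3, O 2, S 2, halogen 1); for lowercase aromatic atoms, an aromatic c carries 1 H when it has two neighbours and 0 H with three, and aromatic n carries 0 H:
  atom 1: C, bond orders sum to 1 (valence 4) → 3 H
  atom 2: C, bond orders sum to 2 (valence 4) → 2 H
  atom 3: C, bond orders sum to 3 (valence 4) → 1 H
  atom 4: C, bond orders sum to 3 (valence 4) → 1 H
  atom 5: O, bond orders sum to 2 (valence 2) → 0 H
  atom 6: C, bond orders sum to 2 (valence 4) → 2 H
  atom 7: aromatic c, 3 neighbours → 0 H
  atom 8: aromatic c, 2 neighbours → 1 H
  atom 9: aromatic c, 3 neighbours → 0 H
  atom 10: C, bond orders sum to 3 (valence 4) → 1 H
  atom 11: O, bond orders sum to 2 (valence 2) → 0 H
  atom 12: aromatic c, 2 neighbours → 1 H
  atom 13: aromatic c, 2 neighbours → 1 H
  atom 14: aromatic c, 2 neighbours → 1 H
Totals → C:12, H:14, O:2.
In Hill order: C12H14O2.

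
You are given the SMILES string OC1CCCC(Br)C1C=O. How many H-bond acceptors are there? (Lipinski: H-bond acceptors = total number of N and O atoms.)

2

N atoms: 0; O atoms: 2.
Lipinski HBA = 0 + 2 = 2.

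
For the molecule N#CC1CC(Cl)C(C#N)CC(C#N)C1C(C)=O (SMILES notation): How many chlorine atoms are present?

1

Scan the SMILES for Cl atoms (remember two-letter symbols like Cl and Br are single atoms).
Chlorine count: 1.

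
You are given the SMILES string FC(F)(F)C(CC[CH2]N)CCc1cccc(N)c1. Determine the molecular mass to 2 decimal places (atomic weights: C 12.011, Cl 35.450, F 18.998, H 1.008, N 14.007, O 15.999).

First, the molecular formula is C13H19F3N2 (counting implicit H from valence).
  C: 13 × 12.011 = 156.143
  F: 3 × 18.998 = 56.994
  H: 19 × 1.008 = 19.152
  N: 2 × 14.007 = 28.014
Sum: 13×12.011 + 3×18.998 + 19×1.008 + 2×14.007 = 260.303 → 260.30 g/mol.

260.30 g/mol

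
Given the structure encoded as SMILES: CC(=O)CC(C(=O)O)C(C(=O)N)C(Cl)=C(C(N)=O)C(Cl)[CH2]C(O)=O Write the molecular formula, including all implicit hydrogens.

C13H16Cl2N2O7

Walk through each heavy atom and fill implicit hydrogens from standard valence (C 4, N 3, O 2, S 2, halogen 1):
  atom 1: C, bond orders sum to 1 (valence 4) → 3 H
  atom 2: C, bond orders sum to 4 (valence 4) → 0 H
  atom 3: O, bond orders sum to 2 (valence 2) → 0 H
  atom 4: C, bond orders sum to 2 (valence 4) → 2 H
  atom 5: C, bond orders sum to 3 (valence 4) → 1 H
  atom 6: C, bond orders sum to 4 (valence 4) → 0 H
  atom 7: O, bond orders sum to 2 (valence 2) → 0 H
  atom 8: O, bond orders sum to 1 (valence 2) → 1 H
  atom 9: C, bond orders sum to 3 (valence 4) → 1 H
  atom 10: C, bond orders sum to 4 (valence 4) → 0 H
  atom 11: O, bond orders sum to 2 (valence 2) → 0 H
  atom 12: N, bond orders sum to 1 (valence 3) → 2 H
  atom 13: C, bond orders sum to 4 (valence 4) → 0 H
  atom 14: Cl (halogen, monovalent) → 0 H
  atom 15: C, bond orders sum to 4 (valence 4) → 0 H
  atom 16: C, bond orders sum to 4 (valence 4) → 0 H
  atom 17: N, bond orders sum to 1 (valence 3) → 2 H
  atom 18: O, bond orders sum to 2 (valence 2) → 0 H
  atom 19: C, bond orders sum to 3 (valence 4) → 1 H
  atom 20: Cl (halogen, monovalent) → 0 H
  atom 21: C with explicit H count 2
  atom 22: C, bond orders sum to 4 (valence 4) → 0 H
  atom 23: O, bond orders sum to 1 (valence 2) → 1 H
  atom 24: O, bond orders sum to 2 (valence 2) → 0 H
Totals → C:13, H:16, Cl:2, N:2, O:7.
In Hill order: C13H16Cl2N2O7.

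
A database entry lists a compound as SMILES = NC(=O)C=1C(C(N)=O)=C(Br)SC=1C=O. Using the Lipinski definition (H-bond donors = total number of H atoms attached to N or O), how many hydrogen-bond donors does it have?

4

Donors: find every N or O and count the H atoms it carries.
  atom 1 (N): bond orders sum to 1 → 2 H
  atom 3 (O): bond orders sum to 2 → 0 H
  atom 7 (N): bond orders sum to 1 → 2 H
  atom 8 (O): bond orders sum to 2 → 0 H
  atom 14 (O): bond orders sum to 2 → 0 H
Lipinski HBD = 4.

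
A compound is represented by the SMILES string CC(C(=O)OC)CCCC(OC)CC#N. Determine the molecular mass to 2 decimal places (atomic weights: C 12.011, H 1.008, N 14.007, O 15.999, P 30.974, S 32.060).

First, the molecular formula is C11H19NO3 (counting implicit H from valence).
  C: 11 × 12.011 = 132.121
  H: 19 × 1.008 = 19.152
  N: 1 × 14.007 = 14.007
  O: 3 × 15.999 = 47.997
Sum: 11×12.011 + 19×1.008 + 1×14.007 + 3×15.999 = 213.277 → 213.28 g/mol.

213.28 g/mol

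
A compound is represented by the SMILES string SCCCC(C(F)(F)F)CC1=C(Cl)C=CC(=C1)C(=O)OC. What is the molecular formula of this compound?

Walk through each heavy atom and fill implicit hydrogens from standard valence (C 4, N 3, O 2, S 2, halogen 1):
  atom 1: S, bond orders sum to 1 (valence 2) → 1 H
  atom 2: C, bond orders sum to 2 (valence 4) → 2 H
  atom 3: C, bond orders sum to 2 (valence 4) → 2 H
  atom 4: C, bond orders sum to 2 (valence 4) → 2 H
  atom 5: C, bond orders sum to 3 (valence 4) → 1 H
  atom 6: C, bond orders sum to 4 (valence 4) → 0 H
  atom 7: F (halogen, monovalent) → 0 H
  atom 8: F (halogen, monovalent) → 0 H
  atom 9: F (halogen, monovalent) → 0 H
  atom 10: C, bond orders sum to 2 (valence 4) → 2 H
  atom 11: C, bond orders sum to 4 (valence 4) → 0 H
  atom 12: C, bond orders sum to 4 (valence 4) → 0 H
  atom 13: Cl (halogen, monovalent) → 0 H
  atom 14: C, bond orders sum to 3 (valence 4) → 1 H
  atom 15: C, bond orders sum to 3 (valence 4) → 1 H
  atom 16: C, bond orders sum to 4 (valence 4) → 0 H
  atom 17: C, bond orders sum to 3 (valence 4) → 1 H
  atom 18: C, bond orders sum to 4 (valence 4) → 0 H
  atom 19: O, bond orders sum to 2 (valence 2) → 0 H
  atom 20: O, bond orders sum to 2 (valence 2) → 0 H
  atom 21: C, bond orders sum to 1 (valence 4) → 3 H
Totals → C:14, H:16, Cl:1, F:3, O:2, S:1.
In Hill order: C14H16ClF3O2S.

C14H16ClF3O2S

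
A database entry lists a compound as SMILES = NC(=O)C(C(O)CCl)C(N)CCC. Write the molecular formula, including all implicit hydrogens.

Walk through each heavy atom and fill implicit hydrogens from standard valence (C 4, N 3, O 2, S 2, halogen 1):
  atom 1: N, bond orders sum to 1 (valence 3) → 2 H
  atom 2: C, bond orders sum to 4 (valence 4) → 0 H
  atom 3: O, bond orders sum to 2 (valence 2) → 0 H
  atom 4: C, bond orders sum to 3 (valence 4) → 1 H
  atom 5: C, bond orders sum to 3 (valence 4) → 1 H
  atom 6: O, bond orders sum to 1 (valence 2) → 1 H
  atom 7: C, bond orders sum to 2 (valence 4) → 2 H
  atom 8: Cl (halogen, monovalent) → 0 H
  atom 9: C, bond orders sum to 3 (valence 4) → 1 H
  atom 10: N, bond orders sum to 1 (valence 3) → 2 H
  atom 11: C, bond orders sum to 2 (valence 4) → 2 H
  atom 12: C, bond orders sum to 2 (valence 4) → 2 H
  atom 13: C, bond orders sum to 1 (valence 4) → 3 H
Totals → C:8, H:17, Cl:1, N:2, O:2.
In Hill order: C8H17ClN2O2.

C8H17ClN2O2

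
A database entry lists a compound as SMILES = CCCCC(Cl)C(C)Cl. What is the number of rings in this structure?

0

In SMILES, each pair of matching ring-closure digits denotes one ring-closing bond; the number of such bonds equals the number of independent rings.
Ring-closure bonds here: 0.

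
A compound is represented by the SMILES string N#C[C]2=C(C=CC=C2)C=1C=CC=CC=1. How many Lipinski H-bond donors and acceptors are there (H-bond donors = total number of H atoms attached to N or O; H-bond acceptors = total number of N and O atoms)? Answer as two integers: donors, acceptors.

Donors: find every N or O and count the H atoms it carries.
  atom 1 (N): bond orders sum to 3 → 0 H
Lipinski HBD = 0.
Acceptors: N atoms = 1, O atoms = 0 → HBA = 1.

0, 1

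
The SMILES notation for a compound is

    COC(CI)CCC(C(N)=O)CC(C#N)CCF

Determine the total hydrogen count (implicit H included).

20

Walk through each heavy atom and fill implicit hydrogens from standard valence (C 4, N 3, O 2, S 2, halogen 1):
  atom 1: C, bond orders sum to 1 (valence 4) → 3 H
  atom 2: O, bond orders sum to 2 (valence 2) → 0 H
  atom 3: C, bond orders sum to 3 (valence 4) → 1 H
  atom 4: C, bond orders sum to 2 (valence 4) → 2 H
  atom 5: I (halogen, monovalent) → 0 H
  atom 6: C, bond orders sum to 2 (valence 4) → 2 H
  atom 7: C, bond orders sum to 2 (valence 4) → 2 H
  atom 8: C, bond orders sum to 3 (valence 4) → 1 H
  atom 9: C, bond orders sum to 4 (valence 4) → 0 H
  atom 10: N, bond orders sum to 1 (valence 3) → 2 H
  atom 11: O, bond orders sum to 2 (valence 2) → 0 H
  atom 12: C, bond orders sum to 2 (valence 4) → 2 H
  atom 13: C, bond orders sum to 3 (valence 4) → 1 H
  atom 14: C, bond orders sum to 4 (valence 4) → 0 H
  atom 15: N, bond orders sum to 3 (valence 3) → 0 H
  atom 16: C, bond orders sum to 2 (valence 4) → 2 H
  atom 17: C, bond orders sum to 2 (valence 4) → 2 H
  atom 18: F (halogen, monovalent) → 0 H
Total hydrogens: 20.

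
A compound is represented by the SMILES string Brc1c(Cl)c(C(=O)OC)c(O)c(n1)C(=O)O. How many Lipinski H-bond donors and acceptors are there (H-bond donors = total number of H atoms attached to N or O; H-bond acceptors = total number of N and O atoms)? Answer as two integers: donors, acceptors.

2, 6

Donors: find every N or O and count the H atoms it carries.
  atom 7 (O): bond orders sum to 2 → 0 H
  atom 8 (O): bond orders sum to 2 → 0 H
  atom 11 (O): bond orders sum to 1 → 1 H
  atom 13 (N): bond orders sum to 3 → 0 H
  atom 15 (O): bond orders sum to 2 → 0 H
  atom 16 (O): bond orders sum to 1 → 1 H
Lipinski HBD = 2.
Acceptors: N atoms = 1, O atoms = 5 → HBA = 6.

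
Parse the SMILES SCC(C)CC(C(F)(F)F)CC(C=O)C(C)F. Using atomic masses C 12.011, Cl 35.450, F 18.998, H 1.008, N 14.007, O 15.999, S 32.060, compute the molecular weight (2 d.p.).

First, the molecular formula is C11H18F4OS (counting implicit H from valence).
  C: 11 × 12.011 = 132.121
  F: 4 × 18.998 = 75.992
  H: 18 × 1.008 = 18.144
  O: 1 × 15.999 = 15.999
  S: 1 × 32.060 = 32.060
Sum: 11×12.011 + 4×18.998 + 18×1.008 + 1×15.999 + 1×32.060 = 274.316 → 274.32 g/mol.

274.32 g/mol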